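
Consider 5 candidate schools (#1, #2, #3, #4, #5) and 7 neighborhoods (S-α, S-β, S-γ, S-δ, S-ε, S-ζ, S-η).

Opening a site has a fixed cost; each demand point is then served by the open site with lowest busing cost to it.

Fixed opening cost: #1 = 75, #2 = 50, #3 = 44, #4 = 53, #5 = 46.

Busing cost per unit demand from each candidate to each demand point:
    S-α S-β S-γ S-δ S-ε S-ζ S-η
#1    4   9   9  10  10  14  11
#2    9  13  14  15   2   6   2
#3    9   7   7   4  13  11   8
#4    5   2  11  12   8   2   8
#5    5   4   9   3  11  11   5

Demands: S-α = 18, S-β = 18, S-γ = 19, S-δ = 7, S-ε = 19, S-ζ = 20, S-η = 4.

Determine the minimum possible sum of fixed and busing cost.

Open {#2, #3, #4}: assign each demand point to its cheapest open site.
  S-α→#4 18×5=90, S-β→#4 18×2=36, S-γ→#3 19×7=133, S-δ→#3 7×4=28, S-ε→#2 19×2=38, S-ζ→#4 20×2=40, S-η→#2 4×2=8
  busing cost 373, fixed 147 → total 520.
Compare {#2, #4, #5}: busing cost 404 + fixed 149 = 553.
Compare {#2, #3, #4, #5}: busing cost 366 + fixed 193 = 559.
Compare {#1, #2, #3, #4}: busing cost 355 + fixed 222 = 577.
All other subsets cost ≥ 553. Minimum total cost: 520.

520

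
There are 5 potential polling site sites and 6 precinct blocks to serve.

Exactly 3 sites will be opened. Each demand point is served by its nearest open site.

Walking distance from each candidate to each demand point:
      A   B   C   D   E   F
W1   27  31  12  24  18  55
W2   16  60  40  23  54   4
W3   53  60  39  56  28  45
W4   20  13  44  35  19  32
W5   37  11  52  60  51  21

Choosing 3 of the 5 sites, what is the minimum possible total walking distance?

Open {W1, W2, W5}.
  A→W2 16, B→W5 11, C→W1 12, D→W2 23, E→W1 18, F→W2 4  ⇒ total 84.
Compare {W1, W2, W4}: total 86.
Compare {W1, W2, W3}: total 104.
No size-3 selection does better; minimum is 84.

84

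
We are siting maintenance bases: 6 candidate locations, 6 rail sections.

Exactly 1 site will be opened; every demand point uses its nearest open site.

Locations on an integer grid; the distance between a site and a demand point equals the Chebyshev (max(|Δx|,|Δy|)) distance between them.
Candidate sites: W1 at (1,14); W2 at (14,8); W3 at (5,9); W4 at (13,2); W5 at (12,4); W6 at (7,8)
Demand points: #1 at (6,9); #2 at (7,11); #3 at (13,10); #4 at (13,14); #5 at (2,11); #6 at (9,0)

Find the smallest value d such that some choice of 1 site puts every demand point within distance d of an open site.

Open {W6}.
  Farthest demand point is #6 at distance 8 (to W6); all others are ≤ 8.
With {W3} the worst case is 9.
With {W5} the worst case is 10.
No size-1 selection achieves below 8.

8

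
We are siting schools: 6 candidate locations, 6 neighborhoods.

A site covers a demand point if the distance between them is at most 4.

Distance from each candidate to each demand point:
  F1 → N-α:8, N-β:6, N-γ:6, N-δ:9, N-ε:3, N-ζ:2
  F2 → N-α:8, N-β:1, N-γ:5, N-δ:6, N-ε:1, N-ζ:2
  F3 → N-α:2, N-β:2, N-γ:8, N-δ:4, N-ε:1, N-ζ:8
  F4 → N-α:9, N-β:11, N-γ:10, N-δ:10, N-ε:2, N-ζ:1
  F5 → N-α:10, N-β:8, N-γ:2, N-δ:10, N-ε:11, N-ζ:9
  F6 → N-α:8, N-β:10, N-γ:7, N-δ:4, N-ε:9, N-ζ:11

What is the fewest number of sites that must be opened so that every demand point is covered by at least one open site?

Coverage sets (demand points within 4 of each site):
  F1: {N-ε, N-ζ}
  F2: {N-β, N-ε, N-ζ}
  F3: {N-α, N-β, N-δ, N-ε}
  F4: {N-ε, N-ζ}
  F5: {N-γ}
  F6: {N-δ}
No 2 sites suffice: every size-2 union leaves at least one demand point uncovered.
But {F1, F3, F5} covers everything, so the minimum is 3.

3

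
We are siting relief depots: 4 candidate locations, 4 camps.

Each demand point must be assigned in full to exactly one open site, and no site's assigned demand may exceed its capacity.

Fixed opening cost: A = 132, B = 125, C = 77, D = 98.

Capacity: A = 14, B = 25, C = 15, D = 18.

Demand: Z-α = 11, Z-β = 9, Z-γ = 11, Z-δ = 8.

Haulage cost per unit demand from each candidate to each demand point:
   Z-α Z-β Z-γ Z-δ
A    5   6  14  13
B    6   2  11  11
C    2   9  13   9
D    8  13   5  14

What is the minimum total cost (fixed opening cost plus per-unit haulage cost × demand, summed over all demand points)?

483

Open {B, C, D}; cheapest assignment that respects the capacities:
  B (cap 25, load 17): Z-β, Z-δ — cost 9×2 + 8×11 = 106
  C (cap 15, load 11): Z-α — cost 11×2 = 22
  D (cap 18, load 11): Z-γ — cost 11×5 = 55
  Shipping 183, fixed 300 → total 483.
  Any other capacity-feasible assignment to {B, C, D} ships for at least 183.
Compare {A, B, D}: its best feasible assignment gives total 571.
Compare {A, B, C}: its best feasible assignment gives total 599.
Every other set of open sites that can feasibly serve all demand totals ≥ 571 even under its best assignment. Minimum: 483.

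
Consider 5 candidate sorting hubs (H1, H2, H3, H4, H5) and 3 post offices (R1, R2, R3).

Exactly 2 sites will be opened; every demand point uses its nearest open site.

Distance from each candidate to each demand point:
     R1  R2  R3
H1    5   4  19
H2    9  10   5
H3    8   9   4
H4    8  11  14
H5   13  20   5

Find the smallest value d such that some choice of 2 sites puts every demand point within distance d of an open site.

Open {H1, H2}.
  Farthest demand point is R1 at distance 5 (to H1); all others are ≤ 5.
With {H1, H3} the worst case is 5.
With {H1, H5} the worst case is 5.
No size-2 selection achieves below 5.

5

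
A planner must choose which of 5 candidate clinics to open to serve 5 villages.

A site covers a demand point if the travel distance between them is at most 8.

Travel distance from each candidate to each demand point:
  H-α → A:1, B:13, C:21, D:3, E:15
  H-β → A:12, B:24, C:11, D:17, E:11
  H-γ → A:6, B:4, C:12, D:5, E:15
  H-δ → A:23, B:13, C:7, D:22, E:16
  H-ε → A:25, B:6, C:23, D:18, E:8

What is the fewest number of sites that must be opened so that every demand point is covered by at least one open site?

Coverage sets (demand points within 8 of each site):
  H-α: {A, D}
  H-β: {}
  H-γ: {A, B, D}
  H-δ: {C}
  H-ε: {B, E}
No 2 sites suffice: every size-2 union leaves at least one demand point uncovered.
But {H-α, H-δ, H-ε} covers everything, so the minimum is 3.

3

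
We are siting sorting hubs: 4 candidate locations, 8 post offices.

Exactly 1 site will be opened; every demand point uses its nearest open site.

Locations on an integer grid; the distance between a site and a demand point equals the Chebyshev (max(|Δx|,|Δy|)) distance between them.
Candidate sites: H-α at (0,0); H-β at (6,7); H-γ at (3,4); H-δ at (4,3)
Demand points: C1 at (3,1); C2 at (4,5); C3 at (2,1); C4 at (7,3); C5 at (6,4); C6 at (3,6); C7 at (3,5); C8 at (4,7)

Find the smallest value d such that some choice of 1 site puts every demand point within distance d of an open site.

Open {H-γ}.
  Farthest demand point is C4 at distance 4 (to H-γ); all others are ≤ 4.
With {H-δ} the worst case is 4.
With {H-β} the worst case is 6.
No size-1 selection achieves below 4.

4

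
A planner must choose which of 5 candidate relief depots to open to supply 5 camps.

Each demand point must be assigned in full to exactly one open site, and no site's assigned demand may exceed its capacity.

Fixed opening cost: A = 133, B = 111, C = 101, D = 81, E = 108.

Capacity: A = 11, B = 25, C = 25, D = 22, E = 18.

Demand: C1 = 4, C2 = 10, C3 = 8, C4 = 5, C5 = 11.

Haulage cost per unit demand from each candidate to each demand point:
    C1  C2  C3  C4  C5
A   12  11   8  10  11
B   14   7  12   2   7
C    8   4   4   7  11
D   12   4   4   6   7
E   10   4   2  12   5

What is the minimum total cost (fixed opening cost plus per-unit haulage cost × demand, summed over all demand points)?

393

Open {C, D}; cheapest assignment that respects the capacities:
  C (cap 25, load 22): C1, C2, C3 — cost 4×8 + 10×4 + 8×4 = 104
  D (cap 22, load 16): C4, C5 — cost 5×6 + 11×7 = 107
  Shipping 211, fixed 182 → total 393.
  Any other capacity-feasible assignment to {C, D} ships for at least 211.
Compare {B, D}: its best feasible assignment gives total 399.
Compare {D, E}: its best feasible assignment gives total 400.
Every other set of open sites that can feasibly serve all demand totals ≥ 399 even under its best assignment. Minimum: 393.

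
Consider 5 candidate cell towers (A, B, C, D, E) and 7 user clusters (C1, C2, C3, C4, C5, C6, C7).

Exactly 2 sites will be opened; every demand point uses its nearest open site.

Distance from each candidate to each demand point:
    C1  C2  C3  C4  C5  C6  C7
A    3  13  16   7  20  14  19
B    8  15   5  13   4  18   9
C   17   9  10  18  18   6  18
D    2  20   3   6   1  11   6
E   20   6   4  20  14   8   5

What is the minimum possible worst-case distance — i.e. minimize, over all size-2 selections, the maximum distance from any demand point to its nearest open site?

Open {D, E}.
  Farthest demand point is C6 at distance 8 (to E); all others are ≤ 8.
With {C, D} the worst case is 9.
With {A, D} the worst case is 13.
No size-2 selection achieves below 8.

8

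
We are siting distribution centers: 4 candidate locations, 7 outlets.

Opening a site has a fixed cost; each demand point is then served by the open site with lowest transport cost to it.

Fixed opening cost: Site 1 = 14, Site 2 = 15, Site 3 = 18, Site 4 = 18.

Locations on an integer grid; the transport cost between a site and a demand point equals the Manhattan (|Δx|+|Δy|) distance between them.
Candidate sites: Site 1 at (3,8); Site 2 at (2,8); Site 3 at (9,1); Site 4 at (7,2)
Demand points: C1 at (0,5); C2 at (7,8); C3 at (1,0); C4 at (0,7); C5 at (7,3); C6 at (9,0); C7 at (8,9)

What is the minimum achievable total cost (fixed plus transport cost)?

65

Open {Site 1, Site 4}: assign each demand point to its cheapest open site.
  C1→Site 1 6, C2→Site 1 4, C3→Site 4 8, C4→Site 1 4, C5→Site 4 1, C6→Site 4 4, C7→Site 1 6
  transport cost 33, fixed 32 → total 65.
Compare {Site 1, Site 3}: transport cost 34 + fixed 32 = 66.
Compare {Site 2, Site 4}: transport cost 33 + fixed 33 = 66.
Compare {Site 1}: transport cost 53 + fixed 14 = 67.
All other subsets cost ≥ 66. Minimum total cost: 65.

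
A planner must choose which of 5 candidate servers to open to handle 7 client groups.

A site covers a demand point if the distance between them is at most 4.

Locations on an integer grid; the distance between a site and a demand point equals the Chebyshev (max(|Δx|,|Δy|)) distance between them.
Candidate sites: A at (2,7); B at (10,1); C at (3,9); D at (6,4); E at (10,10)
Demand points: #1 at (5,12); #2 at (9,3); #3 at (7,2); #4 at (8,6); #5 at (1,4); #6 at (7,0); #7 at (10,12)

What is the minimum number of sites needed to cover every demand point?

Coverage sets (demand points within 4 of each site):
  A: {#5}
  B: {#2, #3, #6}
  C: {#1}
  D: {#2, #3, #4, #6}
  E: {#4, #7}
No 3 sites suffice: every size-3 union leaves at least one demand point uncovered.
But {A, B, C, E} covers everything, so the minimum is 4.

4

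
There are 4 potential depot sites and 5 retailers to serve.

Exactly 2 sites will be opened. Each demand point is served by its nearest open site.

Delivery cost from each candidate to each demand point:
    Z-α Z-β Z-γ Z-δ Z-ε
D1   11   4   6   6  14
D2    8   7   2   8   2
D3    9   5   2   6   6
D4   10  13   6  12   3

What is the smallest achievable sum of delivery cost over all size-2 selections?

22

Open {D1, D2}.
  Z-α→D2 8, Z-β→D1 4, Z-γ→D2 2, Z-δ→D1 6, Z-ε→D2 2  ⇒ total 22.
Compare {D2, D3}: total 23.
Compare {D3, D4}: total 25.
No size-2 selection does better; minimum is 22.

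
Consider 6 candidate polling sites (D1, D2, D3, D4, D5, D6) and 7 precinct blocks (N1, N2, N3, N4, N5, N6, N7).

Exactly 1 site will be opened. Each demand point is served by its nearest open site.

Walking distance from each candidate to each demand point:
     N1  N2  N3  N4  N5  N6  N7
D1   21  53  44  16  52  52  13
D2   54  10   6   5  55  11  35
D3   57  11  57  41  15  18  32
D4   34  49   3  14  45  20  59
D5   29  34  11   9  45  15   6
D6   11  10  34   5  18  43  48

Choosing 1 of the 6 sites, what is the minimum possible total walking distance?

Open {D5}.
  N1→D5 29, N2→D5 34, N3→D5 11, N4→D5 9, N5→D5 45, N6→D5 15, N7→D5 6  ⇒ total 149.
Compare {D6}: total 169.
Compare {D2}: total 176.
No size-1 selection does better; minimum is 149.

149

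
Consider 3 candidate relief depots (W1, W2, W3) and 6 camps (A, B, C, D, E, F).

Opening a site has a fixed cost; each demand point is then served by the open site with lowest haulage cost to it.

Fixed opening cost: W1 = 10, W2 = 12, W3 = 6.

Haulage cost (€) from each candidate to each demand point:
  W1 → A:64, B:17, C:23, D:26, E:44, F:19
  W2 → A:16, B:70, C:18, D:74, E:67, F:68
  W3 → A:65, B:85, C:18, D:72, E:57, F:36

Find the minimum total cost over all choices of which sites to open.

Open {W1, W2}: assign each demand point to its cheapest open site.
  A→W2 16, B→W1 17, C→W2 18, D→W1 26, E→W1 44, F→W1 19
  haulage cost 140, fixed 22 → total 162.
Compare {W1, W2, W3}: haulage cost 140 + fixed 28 = 168.
Compare {W1}: haulage cost 193 + fixed 10 = 203.
Compare {W1, W3}: haulage cost 188 + fixed 16 = 204.
All other subsets cost ≥ 168. Minimum total cost: 162.

162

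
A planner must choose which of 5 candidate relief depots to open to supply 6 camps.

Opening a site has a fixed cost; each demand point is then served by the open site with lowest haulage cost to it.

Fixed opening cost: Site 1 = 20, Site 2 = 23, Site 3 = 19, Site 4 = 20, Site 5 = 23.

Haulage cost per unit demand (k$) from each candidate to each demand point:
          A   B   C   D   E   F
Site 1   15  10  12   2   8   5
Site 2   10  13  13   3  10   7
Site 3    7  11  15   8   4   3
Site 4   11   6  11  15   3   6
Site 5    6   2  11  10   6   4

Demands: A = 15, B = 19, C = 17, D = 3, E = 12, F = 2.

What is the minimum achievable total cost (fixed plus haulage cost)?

428

Open {Site 1, Site 4, Site 5}: assign each demand point to its cheapest open site.
  A→Site 5 15×6=90, B→Site 5 19×2=38, C→Site 4 17×11=187, D→Site 1 3×2=6, E→Site 4 12×3=36, F→Site 5 2×4=8
  haulage cost 365, fixed 63 → total 428.
Compare {Site 4, Site 5}: haulage cost 389 + fixed 43 = 432.
Compare {Site 2, Site 4, Site 5}: haulage cost 368 + fixed 66 = 434.
Compare {Site 3, Site 5}: haulage cost 393 + fixed 42 = 435.
All other subsets cost ≥ 432. Minimum total cost: 428.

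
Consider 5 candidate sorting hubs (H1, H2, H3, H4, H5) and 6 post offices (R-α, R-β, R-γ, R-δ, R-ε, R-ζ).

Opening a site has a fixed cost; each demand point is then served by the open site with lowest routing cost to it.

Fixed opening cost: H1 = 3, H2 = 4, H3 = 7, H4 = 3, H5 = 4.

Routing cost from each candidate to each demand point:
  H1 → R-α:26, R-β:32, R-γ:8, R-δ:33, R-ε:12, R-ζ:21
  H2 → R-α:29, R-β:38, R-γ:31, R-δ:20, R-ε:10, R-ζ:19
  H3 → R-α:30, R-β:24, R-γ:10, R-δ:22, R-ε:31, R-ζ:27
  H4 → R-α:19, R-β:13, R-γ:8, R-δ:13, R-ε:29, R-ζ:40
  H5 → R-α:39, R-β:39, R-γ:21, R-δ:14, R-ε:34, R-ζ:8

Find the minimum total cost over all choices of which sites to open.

Open {H2, H4, H5}: assign each demand point to its cheapest open site.
  R-α→H4 19, R-β→H4 13, R-γ→H4 8, R-δ→H4 13, R-ε→H2 10, R-ζ→H5 8
  routing cost 71, fixed 11 → total 82.
Compare {H1, H4, H5}: routing cost 73 + fixed 10 = 83.
Compare {H1, H2, H4, H5}: routing cost 71 + fixed 14 = 85.
Compare {H2, H4}: routing cost 82 + fixed 7 = 89.
All other subsets cost ≥ 83. Minimum total cost: 82.

82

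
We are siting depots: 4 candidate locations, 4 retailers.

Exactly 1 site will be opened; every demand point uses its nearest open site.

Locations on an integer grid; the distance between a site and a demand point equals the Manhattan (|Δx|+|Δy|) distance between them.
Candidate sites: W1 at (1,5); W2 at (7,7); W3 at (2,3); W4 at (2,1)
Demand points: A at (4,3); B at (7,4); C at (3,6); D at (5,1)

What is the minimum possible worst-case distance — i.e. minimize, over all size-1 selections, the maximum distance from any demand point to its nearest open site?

Open {W3}.
  Farthest demand point is B at distance 6 (to W3); all others are ≤ 6.
With {W1} the worst case is 8.
With {W2} the worst case is 8.
No size-1 selection achieves below 6.

6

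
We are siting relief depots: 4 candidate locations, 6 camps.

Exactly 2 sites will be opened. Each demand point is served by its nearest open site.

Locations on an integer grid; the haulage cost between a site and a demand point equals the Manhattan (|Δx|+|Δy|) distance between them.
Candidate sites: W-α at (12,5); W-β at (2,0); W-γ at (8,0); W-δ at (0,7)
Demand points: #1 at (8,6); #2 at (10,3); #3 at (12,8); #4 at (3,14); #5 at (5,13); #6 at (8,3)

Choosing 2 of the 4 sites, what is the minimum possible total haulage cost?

39

Open {W-α, W-δ}.
  #1→W-α 5, #2→W-α 4, #3→W-α 3, #4→W-δ 10, #5→W-δ 11, #6→W-α 6  ⇒ total 39.
Compare {W-γ, W-δ}: total 47.
Compare {W-α, W-β}: total 48.
No size-2 selection does better; minimum is 39.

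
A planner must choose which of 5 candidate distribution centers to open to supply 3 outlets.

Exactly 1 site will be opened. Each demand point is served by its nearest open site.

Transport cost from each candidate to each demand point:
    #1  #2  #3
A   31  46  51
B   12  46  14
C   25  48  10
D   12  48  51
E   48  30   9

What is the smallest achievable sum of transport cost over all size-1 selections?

Open {B}.
  #1→B 12, #2→B 46, #3→B 14  ⇒ total 72.
Compare {C}: total 83.
Compare {E}: total 87.
No size-1 selection does better; minimum is 72.

72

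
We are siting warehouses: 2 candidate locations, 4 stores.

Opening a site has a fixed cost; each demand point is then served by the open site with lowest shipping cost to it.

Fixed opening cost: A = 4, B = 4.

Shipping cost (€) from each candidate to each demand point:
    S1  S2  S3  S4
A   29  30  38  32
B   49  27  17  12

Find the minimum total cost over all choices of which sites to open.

Open {A, B}: assign each demand point to its cheapest open site.
  S1→A 29, S2→B 27, S3→B 17, S4→B 12
  shipping cost 85, fixed 8 → total 93.
Compare {B}: shipping cost 105 + fixed 4 = 109.
Compare {A}: shipping cost 129 + fixed 4 = 133.

93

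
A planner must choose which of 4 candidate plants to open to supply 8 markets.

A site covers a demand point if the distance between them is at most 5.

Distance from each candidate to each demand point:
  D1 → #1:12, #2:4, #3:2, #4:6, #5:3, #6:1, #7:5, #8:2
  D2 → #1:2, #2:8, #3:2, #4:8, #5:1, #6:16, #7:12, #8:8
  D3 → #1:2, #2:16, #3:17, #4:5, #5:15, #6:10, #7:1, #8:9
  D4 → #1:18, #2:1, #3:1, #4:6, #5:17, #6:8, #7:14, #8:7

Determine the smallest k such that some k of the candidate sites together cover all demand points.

Coverage sets (demand points within 5 of each site):
  D1: {#2, #3, #5, #6, #7, #8}
  D2: {#1, #3, #5}
  D3: {#1, #4, #7}
  D4: {#2, #3}
No single site covers all 8 demand points.
But {D1, D3} covers everything, so the minimum is 2.

2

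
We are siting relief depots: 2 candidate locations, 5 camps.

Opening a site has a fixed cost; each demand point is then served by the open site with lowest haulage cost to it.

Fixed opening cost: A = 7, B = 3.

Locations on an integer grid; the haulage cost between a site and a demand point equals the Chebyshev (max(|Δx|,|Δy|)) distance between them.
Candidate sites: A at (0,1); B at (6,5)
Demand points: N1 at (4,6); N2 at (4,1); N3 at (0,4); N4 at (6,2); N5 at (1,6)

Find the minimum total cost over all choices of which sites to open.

Open {B}: assign each demand point to its cheapest open site.
  N1→B 2, N2→B 4, N3→B 6, N4→B 3, N5→B 5
  haulage cost 20, fixed 3 → total 23.
Compare {A, B}: haulage cost 17 + fixed 10 = 27.
Compare {A}: haulage cost 23 + fixed 7 = 30.

23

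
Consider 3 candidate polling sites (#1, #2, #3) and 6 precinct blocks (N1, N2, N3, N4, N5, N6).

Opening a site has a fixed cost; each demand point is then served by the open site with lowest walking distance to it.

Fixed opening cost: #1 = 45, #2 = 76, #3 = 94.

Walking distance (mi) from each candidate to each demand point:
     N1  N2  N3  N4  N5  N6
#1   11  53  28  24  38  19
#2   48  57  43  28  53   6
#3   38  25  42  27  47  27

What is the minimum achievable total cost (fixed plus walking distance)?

Open {#1}: assign each demand point to its cheapest open site.
  N1→#1 11, N2→#1 53, N3→#1 28, N4→#1 24, N5→#1 38, N6→#1 19
  walking distance 173, fixed 45 → total 218.
Compare {#1, #2}: walking distance 160 + fixed 121 = 281.
Compare {#1, #3}: walking distance 145 + fixed 139 = 284.
Compare {#3}: walking distance 206 + fixed 94 = 300.
All other subsets cost ≥ 281. Minimum total cost: 218.

218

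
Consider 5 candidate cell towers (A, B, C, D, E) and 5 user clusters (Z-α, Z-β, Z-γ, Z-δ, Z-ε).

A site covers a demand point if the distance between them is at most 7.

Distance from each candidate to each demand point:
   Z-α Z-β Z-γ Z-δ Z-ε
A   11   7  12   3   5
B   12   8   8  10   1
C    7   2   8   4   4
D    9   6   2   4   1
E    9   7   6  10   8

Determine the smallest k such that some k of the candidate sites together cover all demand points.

2

Coverage sets (demand points within 7 of each site):
  A: {Z-β, Z-δ, Z-ε}
  B: {Z-ε}
  C: {Z-α, Z-β, Z-δ, Z-ε}
  D: {Z-β, Z-γ, Z-δ, Z-ε}
  E: {Z-β, Z-γ}
No single site covers all 5 demand points.
But {C, D} covers everything, so the minimum is 2.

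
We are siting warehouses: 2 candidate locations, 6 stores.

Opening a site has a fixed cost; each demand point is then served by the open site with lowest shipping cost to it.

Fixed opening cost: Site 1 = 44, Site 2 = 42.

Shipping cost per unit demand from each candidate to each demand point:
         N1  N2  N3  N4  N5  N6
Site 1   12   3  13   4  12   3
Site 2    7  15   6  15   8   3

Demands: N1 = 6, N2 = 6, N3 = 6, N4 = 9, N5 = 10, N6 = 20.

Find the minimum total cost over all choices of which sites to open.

Open {Site 1, Site 2}: assign each demand point to its cheapest open site.
  N1→Site 2 6×7=42, N2→Site 1 6×3=18, N3→Site 2 6×6=36, N4→Site 1 9×4=36, N5→Site 2 10×8=80, N6→Site 1 20×3=60
  shipping cost 272, fixed 86 → total 358.
Compare {Site 1}: shipping cost 384 + fixed 44 = 428.
Compare {Site 2}: shipping cost 443 + fixed 42 = 485.

358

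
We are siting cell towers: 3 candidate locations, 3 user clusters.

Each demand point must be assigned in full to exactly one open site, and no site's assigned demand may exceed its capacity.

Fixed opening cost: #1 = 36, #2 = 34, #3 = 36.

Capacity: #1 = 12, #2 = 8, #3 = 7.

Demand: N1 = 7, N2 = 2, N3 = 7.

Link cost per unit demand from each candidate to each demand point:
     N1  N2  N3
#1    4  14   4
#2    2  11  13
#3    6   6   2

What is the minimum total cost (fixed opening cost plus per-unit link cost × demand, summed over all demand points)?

140

Open {#1, #2}; cheapest assignment that respects the capacities:
  #1 (cap 12, load 9): N2, N3 — cost 2×14 + 7×4 = 56
  #2 (cap 8, load 7): N1 — cost 7×2 = 14
  Shipping 70, fixed 70 → total 140.
  Any other capacity-feasible assignment to {#1, #2} ships for at least 70.
Compare {#1, #3}: its best feasible assignment gives total 142.
Compare {#1, #2, #3}: its best feasible assignment gives total 160.
Every other set of open sites that can feasibly serve all demand totals ≥ 142 even under its best assignment. Minimum: 140.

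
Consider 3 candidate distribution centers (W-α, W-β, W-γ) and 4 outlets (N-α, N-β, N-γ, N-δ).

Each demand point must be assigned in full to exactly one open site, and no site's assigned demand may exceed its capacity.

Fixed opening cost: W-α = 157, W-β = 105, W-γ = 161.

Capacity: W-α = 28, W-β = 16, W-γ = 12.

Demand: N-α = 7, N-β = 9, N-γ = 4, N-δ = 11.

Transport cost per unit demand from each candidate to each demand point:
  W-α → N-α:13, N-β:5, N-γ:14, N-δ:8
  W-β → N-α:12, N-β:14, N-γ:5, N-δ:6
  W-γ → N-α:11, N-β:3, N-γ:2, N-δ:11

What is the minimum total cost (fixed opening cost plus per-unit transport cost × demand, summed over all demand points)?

484

Open {W-α, W-β}; cheapest assignment that respects the capacities:
  W-α (cap 28, load 16): N-α, N-β — cost 7×13 + 9×5 = 136
  W-β (cap 16, load 15): N-γ, N-δ — cost 4×5 + 11×6 = 86
  Shipping 222, fixed 262 → total 484.
  Any other capacity-feasible assignment to {W-α, W-β} ships for at least 222.
Compare {W-α, W-γ}: its best feasible assignment gives total 536.
Compare {W-α, W-β, W-γ}: its best feasible assignment gives total 619.
Every other set of open sites that can feasibly serve all demand totals ≥ 536 even under its best assignment. Minimum: 484.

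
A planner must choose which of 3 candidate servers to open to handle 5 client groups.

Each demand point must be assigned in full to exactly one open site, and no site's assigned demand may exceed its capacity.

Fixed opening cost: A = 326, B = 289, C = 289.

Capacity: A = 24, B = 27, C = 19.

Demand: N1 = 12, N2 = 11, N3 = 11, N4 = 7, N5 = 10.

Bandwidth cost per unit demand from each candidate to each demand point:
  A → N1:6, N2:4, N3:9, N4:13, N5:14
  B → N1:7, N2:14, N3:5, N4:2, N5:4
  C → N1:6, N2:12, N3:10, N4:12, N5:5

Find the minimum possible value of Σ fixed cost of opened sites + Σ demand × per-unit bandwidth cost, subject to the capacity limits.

Open {A, B, C}; cheapest assignment that respects the capacities:
  A (cap 24, load 23): N1, N2 — cost 12×6 + 11×4 = 116
  B (cap 27, load 18): N3, N4 — cost 11×5 + 7×2 = 69
  C (cap 19, load 10): N5 — cost 10×5 = 50
  Shipping 235, fixed 904 → total 1139.
  Any other capacity-feasible assignment to {A, B, C} ships for at least 235.
Total demand is 51; every other set of sites either has combined capacity below 51 or cannot fit the demands without splitting one across sites, so {A, B, C} is the only feasible choice of open sites. Minimum: 1139.

1139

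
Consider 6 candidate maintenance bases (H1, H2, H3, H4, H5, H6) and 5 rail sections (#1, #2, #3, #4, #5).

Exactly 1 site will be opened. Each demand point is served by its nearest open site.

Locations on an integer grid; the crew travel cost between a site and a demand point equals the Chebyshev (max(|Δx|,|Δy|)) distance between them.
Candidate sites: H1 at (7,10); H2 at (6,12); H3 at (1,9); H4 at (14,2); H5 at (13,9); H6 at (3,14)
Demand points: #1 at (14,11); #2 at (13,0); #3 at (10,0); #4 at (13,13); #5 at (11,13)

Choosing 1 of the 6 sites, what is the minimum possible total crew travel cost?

28

Open {H5}.
  #1→H5 2, #2→H5 9, #3→H5 9, #4→H5 4, #5→H5 4  ⇒ total 28.
Compare {H1}: total 37.
Compare {H4}: total 37.
No size-1 selection does better; minimum is 28.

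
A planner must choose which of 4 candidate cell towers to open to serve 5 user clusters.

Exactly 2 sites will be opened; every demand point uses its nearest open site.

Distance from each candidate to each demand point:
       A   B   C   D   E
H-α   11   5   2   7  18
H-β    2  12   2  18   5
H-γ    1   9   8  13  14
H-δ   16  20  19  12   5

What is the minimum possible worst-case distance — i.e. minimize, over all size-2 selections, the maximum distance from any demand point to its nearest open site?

7

Open {H-α, H-β}.
  Farthest demand point is D at distance 7 (to H-α); all others are ≤ 7.
With {H-α, H-δ} the worst case is 11.
With {H-β, H-δ} the worst case is 12.
No size-2 selection achieves below 7.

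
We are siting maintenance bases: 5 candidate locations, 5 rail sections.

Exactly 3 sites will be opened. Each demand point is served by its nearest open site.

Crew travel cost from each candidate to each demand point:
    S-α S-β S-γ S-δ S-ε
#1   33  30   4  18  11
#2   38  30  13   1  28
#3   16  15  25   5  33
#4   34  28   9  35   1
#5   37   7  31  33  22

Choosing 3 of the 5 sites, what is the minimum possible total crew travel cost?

Open {#3, #4, #5}.
  S-α→#3 16, S-β→#5 7, S-γ→#4 9, S-δ→#3 5, S-ε→#4 1  ⇒ total 38.
Compare {#1, #3, #4}: total 41.
Compare {#2, #3, #4}: total 42.
No size-3 selection does better; minimum is 38.

38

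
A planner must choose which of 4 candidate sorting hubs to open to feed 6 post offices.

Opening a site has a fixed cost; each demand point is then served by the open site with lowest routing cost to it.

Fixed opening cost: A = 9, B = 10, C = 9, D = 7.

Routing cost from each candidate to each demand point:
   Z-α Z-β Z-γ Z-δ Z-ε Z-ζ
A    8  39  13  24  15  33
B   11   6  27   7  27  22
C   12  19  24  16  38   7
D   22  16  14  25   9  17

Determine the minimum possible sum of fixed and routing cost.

Open {B, C, D}: assign each demand point to its cheapest open site.
  Z-α→B 11, Z-β→B 6, Z-γ→D 14, Z-δ→B 7, Z-ε→D 9, Z-ζ→C 7
  routing cost 54, fixed 26 → total 80.
Compare {B, D}: routing cost 64 + fixed 17 = 81.
Compare {A, B, C}: routing cost 56 + fixed 28 = 84.
Compare {A, B, C, D}: routing cost 50 + fixed 35 = 85.
All other subsets cost ≥ 81. Minimum total cost: 80.

80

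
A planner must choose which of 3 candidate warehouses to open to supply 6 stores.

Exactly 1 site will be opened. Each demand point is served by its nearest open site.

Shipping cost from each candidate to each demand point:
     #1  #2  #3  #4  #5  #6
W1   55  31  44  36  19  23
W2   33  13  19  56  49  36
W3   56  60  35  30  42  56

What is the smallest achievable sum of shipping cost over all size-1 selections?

206

Open {W2}.
  #1→W2 33, #2→W2 13, #3→W2 19, #4→W2 56, #5→W2 49, #6→W2 36  ⇒ total 206.
Compare {W1}: total 208.
Compare {W3}: total 279.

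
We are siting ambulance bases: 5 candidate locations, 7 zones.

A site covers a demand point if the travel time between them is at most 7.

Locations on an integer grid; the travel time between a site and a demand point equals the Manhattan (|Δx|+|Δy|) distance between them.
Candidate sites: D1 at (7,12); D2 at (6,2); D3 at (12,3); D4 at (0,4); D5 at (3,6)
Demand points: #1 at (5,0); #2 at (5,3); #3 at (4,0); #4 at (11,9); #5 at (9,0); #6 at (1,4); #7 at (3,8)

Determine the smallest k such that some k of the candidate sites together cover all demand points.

Coverage sets (demand points within 7 of each site):
  D1: {#4}
  D2: {#1, #2, #3, #5, #6}
  D3: {#2, #4, #5}
  D4: {#2, #6, #7}
  D5: {#2, #3, #6, #7}
No 2 sites suffice: every size-2 union leaves at least one demand point uncovered.
But {D1, D2, D4} covers everything, so the minimum is 3.

3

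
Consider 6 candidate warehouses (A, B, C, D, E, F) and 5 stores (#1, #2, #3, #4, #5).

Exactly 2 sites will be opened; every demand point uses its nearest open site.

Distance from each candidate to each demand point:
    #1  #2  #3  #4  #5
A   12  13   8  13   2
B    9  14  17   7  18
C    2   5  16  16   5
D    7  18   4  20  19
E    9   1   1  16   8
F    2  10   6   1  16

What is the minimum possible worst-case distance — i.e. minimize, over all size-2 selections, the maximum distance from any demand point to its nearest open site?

6

Open {C, F}.
  Farthest demand point is #3 at distance 6 (to F); all others are ≤ 6.
With {E, F} the worst case is 8.
With {B, E} the worst case is 9.
No size-2 selection achieves below 6.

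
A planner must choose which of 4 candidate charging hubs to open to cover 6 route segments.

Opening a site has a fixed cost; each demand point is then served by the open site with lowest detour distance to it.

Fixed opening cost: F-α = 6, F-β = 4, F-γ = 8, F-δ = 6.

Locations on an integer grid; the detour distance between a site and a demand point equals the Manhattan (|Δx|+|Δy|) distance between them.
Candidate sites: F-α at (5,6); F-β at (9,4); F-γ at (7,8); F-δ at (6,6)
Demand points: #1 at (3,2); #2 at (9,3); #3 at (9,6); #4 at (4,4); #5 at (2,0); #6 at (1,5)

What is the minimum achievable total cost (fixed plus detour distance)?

36

Open {F-α, F-β}: assign each demand point to its cheapest open site.
  #1→F-α 6, #2→F-β 1, #3→F-β 2, #4→F-α 3, #5→F-α 9, #6→F-α 5
  detour distance 26, fixed 10 → total 36.
Compare {F-α}: detour distance 34 + fixed 6 = 40.
Compare {F-β}: detour distance 36 + fixed 4 = 40.
Compare {F-β, F-δ}: detour distance 30 + fixed 10 = 40.
All other subsets cost ≥ 40. Minimum total cost: 36.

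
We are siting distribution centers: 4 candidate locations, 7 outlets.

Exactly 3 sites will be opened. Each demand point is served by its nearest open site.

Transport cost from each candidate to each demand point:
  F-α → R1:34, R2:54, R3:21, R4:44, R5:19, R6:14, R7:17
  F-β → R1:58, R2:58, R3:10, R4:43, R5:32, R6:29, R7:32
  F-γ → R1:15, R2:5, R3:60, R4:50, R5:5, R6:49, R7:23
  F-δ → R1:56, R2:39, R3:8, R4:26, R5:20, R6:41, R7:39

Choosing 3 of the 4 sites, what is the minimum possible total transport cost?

Open {F-α, F-γ, F-δ}.
  R1→F-γ 15, R2→F-γ 5, R3→F-δ 8, R4→F-δ 26, R5→F-γ 5, R6→F-α 14, R7→F-α 17  ⇒ total 90.
Compare {F-α, F-β, F-γ}: total 109.
Compare {F-β, F-γ, F-δ}: total 111.
No size-3 selection does better; minimum is 90.

90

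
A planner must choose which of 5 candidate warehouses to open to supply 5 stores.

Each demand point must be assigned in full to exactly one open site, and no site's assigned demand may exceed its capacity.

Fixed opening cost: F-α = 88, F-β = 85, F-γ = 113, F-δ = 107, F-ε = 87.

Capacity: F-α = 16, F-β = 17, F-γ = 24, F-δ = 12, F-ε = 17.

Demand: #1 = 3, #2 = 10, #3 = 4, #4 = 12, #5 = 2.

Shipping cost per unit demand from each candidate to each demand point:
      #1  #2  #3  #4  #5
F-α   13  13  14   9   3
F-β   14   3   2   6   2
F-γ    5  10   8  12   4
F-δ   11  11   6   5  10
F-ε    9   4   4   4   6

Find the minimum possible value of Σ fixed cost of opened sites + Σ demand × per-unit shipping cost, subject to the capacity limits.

Open {F-β, F-ε}; cheapest assignment that respects the capacities:
  F-β (cap 17, load 16): #2, #3, #5 — cost 10×3 + 4×2 + 2×2 = 42
  F-ε (cap 17, load 15): #1, #4 — cost 3×9 + 12×4 = 75
  Shipping 117, fixed 172 → total 289.
  Any other capacity-feasible assignment to {F-β, F-ε} ships for at least 117.
Compare {F-α, F-β}: its best feasible assignment gives total 362.
Compare {F-α, F-ε}: its best feasible assignment gives total 372.
Every other set of open sites that can feasibly serve all demand totals ≥ 362 even under its best assignment. Minimum: 289.

289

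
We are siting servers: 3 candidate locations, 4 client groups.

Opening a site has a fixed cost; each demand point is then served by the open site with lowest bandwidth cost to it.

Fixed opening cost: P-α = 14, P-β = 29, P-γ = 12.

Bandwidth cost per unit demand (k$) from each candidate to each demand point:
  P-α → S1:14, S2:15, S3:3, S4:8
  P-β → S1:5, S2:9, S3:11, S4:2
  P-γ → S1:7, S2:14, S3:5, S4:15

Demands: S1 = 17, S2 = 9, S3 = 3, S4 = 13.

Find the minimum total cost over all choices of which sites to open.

Open {P-α, P-β}: assign each demand point to its cheapest open site.
  S1→P-β 17×5=85, S2→P-β 9×9=81, S3→P-α 3×3=9, S4→P-β 13×2=26
  bandwidth cost 201, fixed 43 → total 244.
Compare {P-β, P-γ}: bandwidth cost 207 + fixed 41 = 248.
Compare {P-β}: bandwidth cost 225 + fixed 29 = 254.
Compare {P-α, P-β, P-γ}: bandwidth cost 201 + fixed 55 = 256.
All other subsets cost ≥ 248. Minimum total cost: 244.

244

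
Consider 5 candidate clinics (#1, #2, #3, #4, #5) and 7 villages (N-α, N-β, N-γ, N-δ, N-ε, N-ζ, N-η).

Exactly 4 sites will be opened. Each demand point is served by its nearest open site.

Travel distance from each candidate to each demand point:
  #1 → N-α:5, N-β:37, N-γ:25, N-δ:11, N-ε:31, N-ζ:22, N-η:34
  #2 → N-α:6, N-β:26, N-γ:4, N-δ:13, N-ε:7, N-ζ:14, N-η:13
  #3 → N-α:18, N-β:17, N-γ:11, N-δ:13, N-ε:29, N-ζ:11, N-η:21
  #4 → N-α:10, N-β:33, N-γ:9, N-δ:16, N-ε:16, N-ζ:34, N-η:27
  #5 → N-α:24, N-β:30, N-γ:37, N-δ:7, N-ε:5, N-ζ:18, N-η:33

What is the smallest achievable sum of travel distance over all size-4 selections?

62

Open {#1, #2, #3, #5}.
  N-α→#1 5, N-β→#3 17, N-γ→#2 4, N-δ→#5 7, N-ε→#5 5, N-ζ→#3 11, N-η→#2 13  ⇒ total 62.
Compare {#2, #3, #4, #5}: total 63.
Compare {#1, #2, #3, #4}: total 68.
No size-4 selection does better; minimum is 62.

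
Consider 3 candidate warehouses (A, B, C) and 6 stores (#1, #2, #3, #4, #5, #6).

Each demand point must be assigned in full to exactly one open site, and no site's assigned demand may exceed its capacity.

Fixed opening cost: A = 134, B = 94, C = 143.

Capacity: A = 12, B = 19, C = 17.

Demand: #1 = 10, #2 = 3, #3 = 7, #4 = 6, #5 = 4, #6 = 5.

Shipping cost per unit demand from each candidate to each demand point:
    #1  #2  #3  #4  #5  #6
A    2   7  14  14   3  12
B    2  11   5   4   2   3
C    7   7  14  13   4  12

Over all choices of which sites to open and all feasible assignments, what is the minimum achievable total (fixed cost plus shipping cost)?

Open {B, C}; cheapest assignment that respects the capacities:
  B (cap 19, load 18): #3, #4, #6 — cost 7×5 + 6×4 + 5×3 = 74
  C (cap 17, load 17): #1, #2, #5 — cost 10×7 + 3×7 + 4×4 = 107
  Shipping 181, fixed 237 → total 418.
  Any other capacity-feasible assignment to {B, C} ships for at least 181.
Compare {A, B, C}: its best feasible assignment gives total 502.
Every other set of open sites that can feasibly serve all demand totals ≥ 502 even under its best assignment. Minimum: 418.

418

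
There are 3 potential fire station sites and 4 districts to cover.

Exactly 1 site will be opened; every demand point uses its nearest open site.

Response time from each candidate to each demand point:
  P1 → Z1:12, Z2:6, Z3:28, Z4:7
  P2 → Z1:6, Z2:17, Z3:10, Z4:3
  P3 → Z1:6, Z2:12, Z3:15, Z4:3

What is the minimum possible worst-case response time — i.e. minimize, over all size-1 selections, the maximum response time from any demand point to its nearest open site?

15

Open {P3}.
  Farthest demand point is Z3 at response time 15 (to P3); all others are ≤ 15.
With {P2} the worst case is 17.
With {P1} the worst case is 28.
No size-1 selection achieves below 15.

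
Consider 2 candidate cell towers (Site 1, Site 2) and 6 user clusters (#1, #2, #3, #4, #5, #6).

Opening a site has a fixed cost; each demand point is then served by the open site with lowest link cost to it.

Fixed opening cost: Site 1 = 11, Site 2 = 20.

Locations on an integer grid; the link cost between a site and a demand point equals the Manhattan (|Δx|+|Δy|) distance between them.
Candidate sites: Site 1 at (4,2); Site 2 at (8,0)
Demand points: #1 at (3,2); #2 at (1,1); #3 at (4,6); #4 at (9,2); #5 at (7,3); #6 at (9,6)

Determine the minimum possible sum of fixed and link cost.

Open {Site 1}: assign each demand point to its cheapest open site.
  #1→Site 1 1, #2→Site 1 4, #3→Site 1 4, #4→Site 1 5, #5→Site 1 4, #6→Site 1 9
  link cost 27, fixed 11 → total 38.
Compare {Site 1, Site 2}: link cost 23 + fixed 31 = 54.
Compare {Site 2}: link cost 39 + fixed 20 = 59.

38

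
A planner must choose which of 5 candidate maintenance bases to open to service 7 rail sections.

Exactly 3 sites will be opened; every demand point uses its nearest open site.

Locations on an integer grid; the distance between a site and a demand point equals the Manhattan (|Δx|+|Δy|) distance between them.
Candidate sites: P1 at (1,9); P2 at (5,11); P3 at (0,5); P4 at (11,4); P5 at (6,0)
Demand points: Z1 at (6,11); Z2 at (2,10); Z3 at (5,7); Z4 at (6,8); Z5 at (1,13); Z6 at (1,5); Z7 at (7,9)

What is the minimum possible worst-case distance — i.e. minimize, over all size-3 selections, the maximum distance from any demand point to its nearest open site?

4

Open {P1, P2, P3}.
  Farthest demand point is Z3 at distance 4 (to P2); all others are ≤ 4.
With {P1, P2, P4} the worst case is 4.
With {P1, P2, P5} the worst case is 4.
No size-3 selection achieves below 4.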